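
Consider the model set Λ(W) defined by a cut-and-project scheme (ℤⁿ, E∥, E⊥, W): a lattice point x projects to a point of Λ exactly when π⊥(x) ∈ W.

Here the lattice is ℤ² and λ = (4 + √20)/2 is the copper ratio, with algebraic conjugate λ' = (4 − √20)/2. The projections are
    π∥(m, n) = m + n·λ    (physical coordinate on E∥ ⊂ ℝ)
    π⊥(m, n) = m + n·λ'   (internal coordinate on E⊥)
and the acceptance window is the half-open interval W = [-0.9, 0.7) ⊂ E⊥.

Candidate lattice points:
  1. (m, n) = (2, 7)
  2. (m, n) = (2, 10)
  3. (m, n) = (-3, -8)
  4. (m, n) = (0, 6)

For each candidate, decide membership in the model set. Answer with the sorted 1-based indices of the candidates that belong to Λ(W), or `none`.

Compute λ' = (4−√20)/2 = -0.23607, so π⊥(m,n) = m -0.23607·n.
candidate 1: (m,n)=(2,7) → π∥ = 2+7·λ ≈ 31.65248, π⊥ = 2+7·λ' ≈ 0.34752 ∈ [-0.9, 0.7) ⇒ IN Λ
candidate 2: (m,n)=(2,10) → π∥ = 2+10·λ ≈ 44.36068, π⊥ = 2+10·λ' ≈ -0.36068 ∈ [-0.9, 0.7) ⇒ IN Λ
candidate 3: (m,n)=(-3,-8) → π∥ = -3-8·λ ≈ -36.88854, π⊥ = -3-8·λ' ≈ -1.11146 ∉ [-0.9, 0.7) ⇒ out
candidate 4: (m,n)=(0,6) → π∥ = 0+6·λ ≈ 25.41641, π⊥ = 0+6·λ' ≈ -1.41641 ∉ [-0.9, 0.7) ⇒ out

1, 2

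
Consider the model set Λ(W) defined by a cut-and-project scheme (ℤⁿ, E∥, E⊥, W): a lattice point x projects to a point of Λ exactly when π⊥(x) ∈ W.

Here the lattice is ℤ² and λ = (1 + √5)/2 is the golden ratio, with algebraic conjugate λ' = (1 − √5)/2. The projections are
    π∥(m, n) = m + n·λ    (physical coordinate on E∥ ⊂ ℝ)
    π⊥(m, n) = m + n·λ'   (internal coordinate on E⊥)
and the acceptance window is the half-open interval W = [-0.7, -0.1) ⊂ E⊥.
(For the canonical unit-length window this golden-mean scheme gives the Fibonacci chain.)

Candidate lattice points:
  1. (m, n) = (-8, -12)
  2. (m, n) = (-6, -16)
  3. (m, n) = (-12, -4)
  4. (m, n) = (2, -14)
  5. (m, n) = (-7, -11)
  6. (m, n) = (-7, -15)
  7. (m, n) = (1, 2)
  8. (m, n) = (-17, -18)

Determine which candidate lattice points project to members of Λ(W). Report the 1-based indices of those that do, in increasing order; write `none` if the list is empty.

λ' = (1−√5)/2 ≈ -0.61803.
[1] lift (-8,-12): star map gives -0.58359; window check -0.7 ≤ -0.58359 < -0.1 is true → IN Λ
[2] lift (-6,-16): star map gives 3.88854; window check -0.7 ≤ 3.88854 < -0.1 is false → out
[3] lift (-12,-4): star map gives -9.52786; window check -0.7 ≤ -9.52786 < -0.1 is false → out
[4] lift (2,-14): star map gives 10.65248; window check -0.7 ≤ 10.65248 < -0.1 is false → out
[5] lift (-7,-11): star map gives -0.20163; window check -0.7 ≤ -0.20163 < -0.1 is true → IN Λ
[6] lift (-7,-15): star map gives 2.27051; window check -0.7 ≤ 2.27051 < -0.1 is false → out
[7] lift (1,2): star map gives -0.23607; window check -0.7 ≤ -0.23607 < -0.1 is true → IN Λ
[8] lift (-17,-18): star map gives -5.87539; window check -0.7 ≤ -5.87539 < -0.1 is false → out

1, 5, 7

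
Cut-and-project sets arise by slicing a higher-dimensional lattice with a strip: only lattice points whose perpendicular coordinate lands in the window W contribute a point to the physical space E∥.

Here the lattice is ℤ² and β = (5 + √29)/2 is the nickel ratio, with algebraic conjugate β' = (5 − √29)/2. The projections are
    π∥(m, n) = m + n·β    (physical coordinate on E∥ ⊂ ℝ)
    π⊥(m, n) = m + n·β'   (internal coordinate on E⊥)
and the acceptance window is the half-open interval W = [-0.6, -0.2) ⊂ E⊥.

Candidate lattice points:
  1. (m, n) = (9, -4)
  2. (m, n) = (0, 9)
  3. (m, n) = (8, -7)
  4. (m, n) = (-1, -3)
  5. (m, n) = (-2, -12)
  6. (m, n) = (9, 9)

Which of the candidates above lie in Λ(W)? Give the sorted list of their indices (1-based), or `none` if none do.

Numerically β ≈ 5.1926 and β' = −1/β ≈ -0.1926.
#1 (9,-4): internal coord 9 + (-4)·β' = +9.7703; +9.7703 ∉ [-0.6, -0.2) → out
#2 (0,9): internal coord 0 + (9)·β' = -1.7332; -1.7332 ∉ [-0.6, -0.2) → out
#3 (8,-7): internal coord 8 + (-7)·β' = +9.3481; +9.3481 ∉ [-0.6, -0.2) → out
#4 (-1,-3): internal coord -1 + (-3)·β' = -0.4223; -0.4223 ∈ [-0.6, -0.2) → IN Λ
#5 (-2,-12): internal coord -2 + (-12)·β' = +0.3110; +0.3110 ∉ [-0.6, -0.2) → out
#6 (9,9): internal coord 9 + (9)·β' = +7.2668; +7.2668 ∉ [-0.6, -0.2) → out

4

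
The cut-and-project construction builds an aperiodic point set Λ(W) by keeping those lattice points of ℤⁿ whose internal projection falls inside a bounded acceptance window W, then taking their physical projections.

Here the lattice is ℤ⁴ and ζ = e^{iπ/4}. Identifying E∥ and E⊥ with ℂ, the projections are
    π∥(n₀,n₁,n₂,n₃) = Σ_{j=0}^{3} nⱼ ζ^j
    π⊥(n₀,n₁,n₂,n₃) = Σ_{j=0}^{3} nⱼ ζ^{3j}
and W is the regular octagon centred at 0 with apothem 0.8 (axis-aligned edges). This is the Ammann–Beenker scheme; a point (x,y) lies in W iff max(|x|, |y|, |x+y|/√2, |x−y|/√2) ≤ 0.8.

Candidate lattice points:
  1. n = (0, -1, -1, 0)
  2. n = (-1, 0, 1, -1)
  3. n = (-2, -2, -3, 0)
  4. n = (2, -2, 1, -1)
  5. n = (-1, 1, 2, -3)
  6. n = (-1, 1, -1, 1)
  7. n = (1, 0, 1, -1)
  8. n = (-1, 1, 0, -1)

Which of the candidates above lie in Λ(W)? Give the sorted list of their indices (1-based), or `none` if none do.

Internal map: ζ^{3j} for j=0..3 gives (1,0), (−√2/2,√2/2), (0,−1), (√2/2,√2/2).
#1 (0, -1, -1, 0): internal (0.70711, 0.29289); octagon support 0.70711 vs apothem 0.8 → ∈ W
#2 (-1, 0, 1, -1): internal (-1.70711, -1.70711); octagon support 2.41421 vs apothem 0.8 → ∉ W
#3 (-2, -2, -3, 0): internal (-0.58579, 1.58579); octagon support 1.58579 vs apothem 0.8 → ∉ W
#4 (2, -2, 1, -1): internal (2.70711, -3.12132); octagon support 4.12132 vs apothem 0.8 → ∉ W
#5 (-1, 1, 2, -3): internal (-3.82843, -3.41421); octagon support 5.12132 vs apothem 0.8 → ∉ W
#6 (-1, 1, -1, 1): internal (-1.00000, 2.41421); octagon support 2.41421 vs apothem 0.8 → ∉ W
#7 (1, 0, 1, -1): internal (0.29289, -1.70711); octagon support 1.70711 vs apothem 0.8 → ∉ W
#8 (-1, 1, 0, -1): internal (-2.41421, 0.00000); octagon support 2.41421 vs apothem 0.8 → ∉ W

1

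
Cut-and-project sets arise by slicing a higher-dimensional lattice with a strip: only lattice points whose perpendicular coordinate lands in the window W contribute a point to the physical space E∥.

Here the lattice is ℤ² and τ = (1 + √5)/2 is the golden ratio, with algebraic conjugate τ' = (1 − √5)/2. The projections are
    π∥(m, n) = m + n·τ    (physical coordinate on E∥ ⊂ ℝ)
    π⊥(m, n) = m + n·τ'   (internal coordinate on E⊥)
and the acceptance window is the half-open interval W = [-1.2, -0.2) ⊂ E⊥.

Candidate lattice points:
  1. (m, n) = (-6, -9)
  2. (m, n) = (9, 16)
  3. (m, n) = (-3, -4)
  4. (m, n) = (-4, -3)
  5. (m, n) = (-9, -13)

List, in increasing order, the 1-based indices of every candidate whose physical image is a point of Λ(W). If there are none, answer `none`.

τ' = (1−√5)/2 ≈ -0.618034.
#1 (-6,-9): internal coord -6 + (-9)·τ' = -0.437694; -0.437694 ∈ [-1.2, -0.2) → IN Λ
#2 (9,16): internal coord 9 + (16)·τ' = -0.888544; -0.888544 ∈ [-1.2, -0.2) → IN Λ
#3 (-3,-4): internal coord -3 + (-4)·τ' = -0.527864; -0.527864 ∈ [-1.2, -0.2) → IN Λ
#4 (-4,-3): internal coord -4 + (-3)·τ' = -2.145898; -2.145898 ∉ [-1.2, -0.2) → out
#5 (-9,-13): internal coord -9 + (-13)·τ' = -0.965558; -0.965558 ∈ [-1.2, -0.2) → IN Λ

1, 2, 3, 5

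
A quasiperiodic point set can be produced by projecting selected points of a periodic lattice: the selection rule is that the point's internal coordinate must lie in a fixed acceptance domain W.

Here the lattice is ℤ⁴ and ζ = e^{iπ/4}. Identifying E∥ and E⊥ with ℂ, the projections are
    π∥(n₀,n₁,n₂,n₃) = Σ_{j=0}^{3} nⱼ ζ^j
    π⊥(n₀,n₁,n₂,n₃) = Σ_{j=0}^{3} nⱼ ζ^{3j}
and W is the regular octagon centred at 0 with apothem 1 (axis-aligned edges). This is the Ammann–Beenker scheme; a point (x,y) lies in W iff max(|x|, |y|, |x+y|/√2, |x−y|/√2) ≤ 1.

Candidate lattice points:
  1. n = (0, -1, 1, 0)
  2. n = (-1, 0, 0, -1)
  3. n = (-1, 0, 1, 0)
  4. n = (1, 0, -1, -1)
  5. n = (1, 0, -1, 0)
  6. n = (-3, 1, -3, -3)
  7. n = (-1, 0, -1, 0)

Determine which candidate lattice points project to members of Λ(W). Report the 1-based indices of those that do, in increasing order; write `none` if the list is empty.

π⊥(n) = n₀ + n₁ζ³ + n₂ζ⁶ + n₃ζ⁹ where ζ = e^{iπ/4}.
#1 (0, -1, 1, 0): internal (0.7071, -1.7071); octagon support 1.7071 vs apothem 1 → ∉ W
#2 (-1, 0, 0, -1): internal (-1.7071, -0.7071); octagon support 1.7071 vs apothem 1 → ∉ W
#3 (-1, 0, 1, 0): internal (-1.0000, -1.0000); octagon support 1.4142 vs apothem 1 → ∉ W
#4 (1, 0, -1, -1): internal (0.2929, 0.2929); octagon support 0.4142 vs apothem 1 → ∈ W
#5 (1, 0, -1, 0): internal (1.0000, 1.0000); octagon support 1.4142 vs apothem 1 → ∉ W
#6 (-3, 1, -3, -3): internal (-5.8284, 1.5858); octagon support 5.8284 vs apothem 1 → ∉ W
#7 (-1, 0, -1, 0): internal (-1.0000, 1.0000); octagon support 1.4142 vs apothem 1 → ∉ W

4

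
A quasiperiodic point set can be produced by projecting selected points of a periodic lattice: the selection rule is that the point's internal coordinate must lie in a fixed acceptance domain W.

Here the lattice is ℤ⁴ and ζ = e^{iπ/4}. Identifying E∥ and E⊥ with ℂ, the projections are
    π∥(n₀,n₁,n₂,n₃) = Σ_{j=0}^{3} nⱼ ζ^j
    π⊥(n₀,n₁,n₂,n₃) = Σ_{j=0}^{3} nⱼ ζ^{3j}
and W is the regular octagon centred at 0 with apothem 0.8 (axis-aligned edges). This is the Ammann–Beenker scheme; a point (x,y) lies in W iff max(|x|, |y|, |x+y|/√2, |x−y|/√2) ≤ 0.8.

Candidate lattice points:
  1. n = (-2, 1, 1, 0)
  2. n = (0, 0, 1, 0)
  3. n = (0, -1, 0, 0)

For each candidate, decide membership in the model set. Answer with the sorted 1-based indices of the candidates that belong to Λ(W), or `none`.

With ζ = e^{iπ/4} the internal vectors are ζ^0,ζ^3,ζ^6,ζ^9.
#1 (-2, 1, 1, 0): internal (-2.7071, -0.2929); octagon support 2.7071 vs apothem 0.8 → ∉ W
#2 (0, 0, 1, 0): internal (0.0000, -1.0000); octagon support 1.0000 vs apothem 0.8 → ∉ W
#3 (0, -1, 0, 0): internal (0.7071, -0.7071); octagon support 1.0000 vs apothem 0.8 → ∉ W

none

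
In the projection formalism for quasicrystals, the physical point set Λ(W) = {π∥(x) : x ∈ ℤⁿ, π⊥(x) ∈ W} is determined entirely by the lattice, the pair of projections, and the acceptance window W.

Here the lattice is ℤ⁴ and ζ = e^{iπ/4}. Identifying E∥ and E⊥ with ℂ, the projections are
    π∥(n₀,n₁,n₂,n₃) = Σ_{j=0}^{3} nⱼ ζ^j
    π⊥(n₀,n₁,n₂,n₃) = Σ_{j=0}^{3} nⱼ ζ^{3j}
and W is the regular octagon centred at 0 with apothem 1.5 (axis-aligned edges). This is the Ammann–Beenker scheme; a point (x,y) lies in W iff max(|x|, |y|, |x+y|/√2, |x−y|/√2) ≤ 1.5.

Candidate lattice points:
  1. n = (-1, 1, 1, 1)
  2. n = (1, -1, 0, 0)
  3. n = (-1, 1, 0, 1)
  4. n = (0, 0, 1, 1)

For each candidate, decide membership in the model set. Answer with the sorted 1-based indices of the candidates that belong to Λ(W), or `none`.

π⊥(n) = n₀ + n₁ζ³ + n₂ζ⁶ + n₃ζ⁹ where ζ = e^{iπ/4}.
#1 (-1, 1, 1, 1): internal (-1.000000, 0.414214); octagon support 1.000000 vs apothem 1.5 → ∈ W
#2 (1, -1, 0, 0): internal (1.707107, -0.707107); octagon support 1.707107 vs apothem 1.5 → ∉ W
#3 (-1, 1, 0, 1): internal (-1.000000, 1.414214); octagon support 1.707107 vs apothem 1.5 → ∉ W
#4 (0, 0, 1, 1): internal (0.707107, -0.292893); octagon support 0.707107 vs apothem 1.5 → ∈ W

1, 4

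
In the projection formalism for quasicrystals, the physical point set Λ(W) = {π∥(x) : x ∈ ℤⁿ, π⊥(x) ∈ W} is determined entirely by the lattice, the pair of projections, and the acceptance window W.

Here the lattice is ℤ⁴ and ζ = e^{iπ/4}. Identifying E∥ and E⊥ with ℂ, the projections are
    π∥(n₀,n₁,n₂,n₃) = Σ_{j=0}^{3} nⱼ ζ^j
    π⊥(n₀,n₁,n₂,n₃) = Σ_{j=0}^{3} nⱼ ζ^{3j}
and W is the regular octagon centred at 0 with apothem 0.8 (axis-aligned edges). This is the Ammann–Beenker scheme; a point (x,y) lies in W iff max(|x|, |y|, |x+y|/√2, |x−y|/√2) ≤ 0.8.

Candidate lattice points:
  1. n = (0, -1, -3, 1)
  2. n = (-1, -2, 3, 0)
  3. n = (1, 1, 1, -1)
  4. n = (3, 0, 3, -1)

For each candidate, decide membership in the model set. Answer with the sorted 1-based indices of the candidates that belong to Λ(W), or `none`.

π⊥(n) = n₀ + n₁ζ³ + n₂ζ⁶ + n₃ζ⁹ where ζ = e^{iπ/4}.
#1 (0, -1, -3, 1): internal (1.414214, 3.000000); octagon support 3.121320 vs apothem 0.8 → ∉ W
#2 (-1, -2, 3, 0): internal (0.414214, -4.414214); octagon support 4.414214 vs apothem 0.8 → ∉ W
#3 (1, 1, 1, -1): internal (-0.414214, -1.000000); octagon support 1.000000 vs apothem 0.8 → ∉ W
#4 (3, 0, 3, -1): internal (2.292893, -3.707107); octagon support 4.242641 vs apothem 0.8 → ∉ W

none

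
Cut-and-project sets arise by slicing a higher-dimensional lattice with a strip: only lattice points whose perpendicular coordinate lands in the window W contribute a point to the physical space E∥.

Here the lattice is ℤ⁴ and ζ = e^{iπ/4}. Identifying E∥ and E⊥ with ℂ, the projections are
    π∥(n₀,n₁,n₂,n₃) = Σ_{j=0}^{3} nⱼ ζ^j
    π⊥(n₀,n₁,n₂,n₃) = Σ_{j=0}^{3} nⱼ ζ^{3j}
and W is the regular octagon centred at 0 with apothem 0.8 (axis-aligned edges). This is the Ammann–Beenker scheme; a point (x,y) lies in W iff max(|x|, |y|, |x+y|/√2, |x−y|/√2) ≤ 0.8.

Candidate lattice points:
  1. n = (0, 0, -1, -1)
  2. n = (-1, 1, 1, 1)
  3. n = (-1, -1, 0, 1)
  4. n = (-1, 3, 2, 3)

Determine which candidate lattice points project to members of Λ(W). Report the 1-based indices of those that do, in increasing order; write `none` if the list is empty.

Internal map: ζ^{3j} for j=0..3 gives (1,0), (−√2/2,√2/2), (0,−1), (√2/2,√2/2).
#1 (0, 0, -1, -1): internal (-0.7071, 0.2929); octagon support 0.7071 vs apothem 0.8 → ∈ W
#2 (-1, 1, 1, 1): internal (-1.0000, 0.4142); octagon support 1.0000 vs apothem 0.8 → ∉ W
#3 (-1, -1, 0, 1): internal (0.4142, 0.0000); octagon support 0.4142 vs apothem 0.8 → ∈ W
#4 (-1, 3, 2, 3): internal (-1.0000, 2.2426); octagon support 2.2929 vs apothem 0.8 → ∉ W

1, 3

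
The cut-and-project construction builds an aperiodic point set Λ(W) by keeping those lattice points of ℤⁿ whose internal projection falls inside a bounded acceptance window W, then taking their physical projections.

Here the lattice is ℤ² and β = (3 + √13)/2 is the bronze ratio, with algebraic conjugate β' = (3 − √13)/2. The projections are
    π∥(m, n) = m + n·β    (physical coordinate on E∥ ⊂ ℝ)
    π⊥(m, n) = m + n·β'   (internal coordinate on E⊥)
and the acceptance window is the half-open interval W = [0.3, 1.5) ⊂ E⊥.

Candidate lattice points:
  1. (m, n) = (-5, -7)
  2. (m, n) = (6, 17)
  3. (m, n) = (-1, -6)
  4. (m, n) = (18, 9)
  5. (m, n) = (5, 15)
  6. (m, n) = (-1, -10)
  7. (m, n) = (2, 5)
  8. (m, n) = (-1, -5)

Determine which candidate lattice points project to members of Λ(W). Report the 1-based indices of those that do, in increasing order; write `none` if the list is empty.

2, 3, 5, 7, 8

β' = (3−√13)/2 ≈ -0.302776.
#1 (-5,-7): internal coord -5 + (-7)·β' = -2.880571; -2.880571 ∉ [0.3, 1.5) → out
#2 (6,17): internal coord 6 + (17)·β' = +0.852814; +0.852814 ∈ [0.3, 1.5) → IN Λ
#3 (-1,-6): internal coord -1 + (-6)·β' = +0.816654; +0.816654 ∈ [0.3, 1.5) → IN Λ
#4 (18,9): internal coord 18 + (9)·β' = +15.275019; +15.275019 ∉ [0.3, 1.5) → out
#5 (5,15): internal coord 5 + (15)·β' = +0.458365; +0.458365 ∈ [0.3, 1.5) → IN Λ
#6 (-1,-10): internal coord -1 + (-10)·β' = +2.027756; +2.027756 ∉ [0.3, 1.5) → out
#7 (2,5): internal coord 2 + (5)·β' = +0.486122; +0.486122 ∈ [0.3, 1.5) → IN Λ
#8 (-1,-5): internal coord -1 + (-5)·β' = +0.513878; +0.513878 ∈ [0.3, 1.5) → IN Λ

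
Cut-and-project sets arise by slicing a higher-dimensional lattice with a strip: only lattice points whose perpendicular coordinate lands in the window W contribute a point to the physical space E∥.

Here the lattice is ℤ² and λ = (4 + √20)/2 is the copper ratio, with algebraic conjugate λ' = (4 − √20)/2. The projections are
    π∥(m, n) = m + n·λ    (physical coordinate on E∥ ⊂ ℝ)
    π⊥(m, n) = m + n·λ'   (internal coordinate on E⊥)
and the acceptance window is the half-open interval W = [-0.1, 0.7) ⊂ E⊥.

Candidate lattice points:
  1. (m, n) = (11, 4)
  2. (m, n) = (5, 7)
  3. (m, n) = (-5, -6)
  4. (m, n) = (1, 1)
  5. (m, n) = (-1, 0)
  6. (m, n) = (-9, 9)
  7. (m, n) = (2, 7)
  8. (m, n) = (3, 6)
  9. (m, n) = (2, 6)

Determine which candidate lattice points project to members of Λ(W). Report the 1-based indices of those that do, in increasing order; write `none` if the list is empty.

7, 9

Numerically λ ≈ 4.23607 and λ' = −1/λ ≈ -0.23607.
[1] lift (11,4): star map gives 10.05573; window check -0.1 ≤ 10.05573 < 0.7 is false → out
[2] lift (5,7): star map gives 3.34752; window check -0.1 ≤ 3.34752 < 0.7 is false → out
[3] lift (-5,-6): star map gives -3.58359; window check -0.1 ≤ -3.58359 < 0.7 is false → out
[4] lift (1,1): star map gives 0.76393; window check -0.1 ≤ 0.76393 < 0.7 is false → out
[5] lift (-1,0): star map gives -1.00000; window check -0.1 ≤ -1.00000 < 0.7 is false → out
[6] lift (-9,9): star map gives -11.12461; window check -0.1 ≤ -11.12461 < 0.7 is false → out
[7] lift (2,7): star map gives 0.34752; window check -0.1 ≤ 0.34752 < 0.7 is true → IN Λ
[8] lift (3,6): star map gives 1.58359; window check -0.1 ≤ 1.58359 < 0.7 is false → out
[9] lift (2,6): star map gives 0.58359; window check -0.1 ≤ 0.58359 < 0.7 is true → IN Λ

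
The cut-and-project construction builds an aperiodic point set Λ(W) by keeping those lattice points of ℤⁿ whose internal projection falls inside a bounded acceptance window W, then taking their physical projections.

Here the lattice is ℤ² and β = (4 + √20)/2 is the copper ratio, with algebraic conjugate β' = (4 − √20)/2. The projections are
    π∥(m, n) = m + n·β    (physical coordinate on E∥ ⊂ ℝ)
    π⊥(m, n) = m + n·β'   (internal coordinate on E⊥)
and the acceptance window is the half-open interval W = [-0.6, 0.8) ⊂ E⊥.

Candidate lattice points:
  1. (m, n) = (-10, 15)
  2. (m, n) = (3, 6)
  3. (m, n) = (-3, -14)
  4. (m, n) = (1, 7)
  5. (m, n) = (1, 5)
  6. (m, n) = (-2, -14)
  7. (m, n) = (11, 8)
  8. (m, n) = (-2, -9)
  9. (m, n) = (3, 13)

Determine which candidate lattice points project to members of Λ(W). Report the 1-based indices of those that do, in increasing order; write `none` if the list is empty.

3, 5, 8, 9

Compute β' = (4−√20)/2 = -0.236068, so π⊥(m,n) = m -0.236068·n.
candidate 1: (m,n)=(-10,15) → π∥ = -10+15·β ≈ 53.541020, π⊥ = -10+15·β' ≈ -13.541020 ∉ [-0.6, 0.8) ⇒ out
candidate 2: (m,n)=(3,6) → π∥ = 3+6·β ≈ 28.416408, π⊥ = 3+6·β' ≈ 1.583592 ∉ [-0.6, 0.8) ⇒ out
candidate 3: (m,n)=(-3,-14) → π∥ = -3-14·β ≈ -62.304952, π⊥ = -3-14·β' ≈ 0.304952 ∈ [-0.6, 0.8) ⇒ IN Λ
candidate 4: (m,n)=(1,7) → π∥ = 1+7·β ≈ 30.652476, π⊥ = 1+7·β' ≈ -0.652476 ∉ [-0.6, 0.8) ⇒ out
candidate 5: (m,n)=(1,5) → π∥ = 1+5·β ≈ 22.180340, π⊥ = 1+5·β' ≈ -0.180340 ∈ [-0.6, 0.8) ⇒ IN Λ
candidate 6: (m,n)=(-2,-14) → π∥ = -2-14·β ≈ -61.304952, π⊥ = -2-14·β' ≈ 1.304952 ∉ [-0.6, 0.8) ⇒ out
candidate 7: (m,n)=(11,8) → π∥ = 11+8·β ≈ 44.888544, π⊥ = 11+8·β' ≈ 9.111456 ∉ [-0.6, 0.8) ⇒ out
candidate 8: (m,n)=(-2,-9) → π∥ = -2-9·β ≈ -40.124612, π⊥ = -2-9·β' ≈ 0.124612 ∈ [-0.6, 0.8) ⇒ IN Λ
candidate 9: (m,n)=(3,13) → π∥ = 3+13·β ≈ 58.068884, π⊥ = 3+13·β' ≈ -0.068884 ∈ [-0.6, 0.8) ⇒ IN Λ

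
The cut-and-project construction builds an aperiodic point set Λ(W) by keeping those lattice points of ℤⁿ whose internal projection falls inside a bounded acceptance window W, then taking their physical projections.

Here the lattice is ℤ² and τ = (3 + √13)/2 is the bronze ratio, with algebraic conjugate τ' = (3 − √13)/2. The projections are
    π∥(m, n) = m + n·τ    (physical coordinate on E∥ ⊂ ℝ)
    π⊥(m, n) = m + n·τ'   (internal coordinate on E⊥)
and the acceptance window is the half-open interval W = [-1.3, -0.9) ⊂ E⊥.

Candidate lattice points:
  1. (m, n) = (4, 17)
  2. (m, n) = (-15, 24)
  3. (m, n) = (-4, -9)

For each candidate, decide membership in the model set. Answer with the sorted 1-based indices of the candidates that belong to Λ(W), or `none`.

1, 3

τ' = (3−√13)/2 ≈ -0.3028.
[1] lift (4,17): star map gives -1.1472; window check -1.3 ≤ -1.1472 < -0.9 is true → IN Λ
[2] lift (-15,24): star map gives -22.2666; window check -1.3 ≤ -22.2666 < -0.9 is false → out
[3] lift (-4,-9): star map gives -1.2750; window check -1.3 ≤ -1.2750 < -0.9 is true → IN Λ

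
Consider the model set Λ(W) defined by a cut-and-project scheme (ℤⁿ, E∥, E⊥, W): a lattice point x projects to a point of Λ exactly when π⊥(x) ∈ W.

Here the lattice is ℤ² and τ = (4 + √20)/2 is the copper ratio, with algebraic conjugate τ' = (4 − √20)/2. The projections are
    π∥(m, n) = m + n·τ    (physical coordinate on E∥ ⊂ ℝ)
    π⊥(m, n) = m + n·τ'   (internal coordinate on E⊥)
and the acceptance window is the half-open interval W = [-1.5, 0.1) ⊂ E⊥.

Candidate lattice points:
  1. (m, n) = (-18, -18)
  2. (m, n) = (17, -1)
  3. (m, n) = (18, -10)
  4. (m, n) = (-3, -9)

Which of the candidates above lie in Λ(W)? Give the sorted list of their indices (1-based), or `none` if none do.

τ' = (4−√20)/2 ≈ -0.23607.
[1] lift (-18,-18): star map gives -13.75078; window check -1.5 ≤ -13.75078 < 0.1 is false → out
[2] lift (17,-1): star map gives 17.23607; window check -1.5 ≤ 17.23607 < 0.1 is false → out
[3] lift (18,-10): star map gives 20.36068; window check -1.5 ≤ 20.36068 < 0.1 is false → out
[4] lift (-3,-9): star map gives -0.87539; window check -1.5 ≤ -0.87539 < 0.1 is true → IN Λ

4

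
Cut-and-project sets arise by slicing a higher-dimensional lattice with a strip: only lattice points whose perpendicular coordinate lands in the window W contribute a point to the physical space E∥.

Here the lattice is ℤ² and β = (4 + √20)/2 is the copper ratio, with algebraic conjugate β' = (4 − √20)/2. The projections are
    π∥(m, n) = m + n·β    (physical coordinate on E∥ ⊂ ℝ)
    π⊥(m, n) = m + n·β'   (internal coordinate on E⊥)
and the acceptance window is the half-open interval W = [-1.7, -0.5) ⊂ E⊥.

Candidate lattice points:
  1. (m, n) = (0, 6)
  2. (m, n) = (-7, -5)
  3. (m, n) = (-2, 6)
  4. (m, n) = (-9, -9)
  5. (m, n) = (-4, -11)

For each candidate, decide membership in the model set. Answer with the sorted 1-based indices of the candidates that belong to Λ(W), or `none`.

1, 5

Compute β' = (4−√20)/2 = -0.23607, so π⊥(m,n) = m -0.23607·n.
#1 (0,6): internal coord 0 + (6)·β' = -1.41641; -1.41641 ∈ [-1.7, -0.5) → IN Λ
#2 (-7,-5): internal coord -7 + (-5)·β' = -5.81966; -5.81966 ∉ [-1.7, -0.5) → out
#3 (-2,6): internal coord -2 + (6)·β' = -3.41641; -3.41641 ∉ [-1.7, -0.5) → out
#4 (-9,-9): internal coord -9 + (-9)·β' = -6.87539; -6.87539 ∉ [-1.7, -0.5) → out
#5 (-4,-11): internal coord -4 + (-11)·β' = -1.40325; -1.40325 ∈ [-1.7, -0.5) → IN Λ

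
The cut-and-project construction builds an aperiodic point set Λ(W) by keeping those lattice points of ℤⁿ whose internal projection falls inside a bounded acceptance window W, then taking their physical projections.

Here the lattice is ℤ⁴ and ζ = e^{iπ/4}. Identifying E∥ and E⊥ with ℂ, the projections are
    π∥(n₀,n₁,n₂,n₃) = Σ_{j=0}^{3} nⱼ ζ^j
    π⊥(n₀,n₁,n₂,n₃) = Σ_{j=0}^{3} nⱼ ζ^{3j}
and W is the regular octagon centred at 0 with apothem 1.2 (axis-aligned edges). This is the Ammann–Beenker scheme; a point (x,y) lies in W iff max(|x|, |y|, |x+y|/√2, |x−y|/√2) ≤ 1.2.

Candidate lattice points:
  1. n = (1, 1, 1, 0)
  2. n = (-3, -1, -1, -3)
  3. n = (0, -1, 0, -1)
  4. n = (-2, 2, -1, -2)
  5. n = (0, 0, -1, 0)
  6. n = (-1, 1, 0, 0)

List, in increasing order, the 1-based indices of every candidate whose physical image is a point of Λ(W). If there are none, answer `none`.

1, 5

Internal map: ζ^{3j} for j=0..3 gives (1,0), (−√2/2,√2/2), (0,−1), (√2/2,√2/2).
candidate 1: n = (1, 1, 1, 0) → π⊥ ≈ (+0.29289, -0.29289); max(|x|,|y|,|x±y|/√2) = 0.41421 ≤ 1.2 ⇒ ∈ W
candidate 2: n = (-3, -1, -1, -3) → π⊥ ≈ (-4.41421, -1.82843); max(|x|,|y|,|x±y|/√2) = 4.41421 > 1.2 ⇒ ∉ W
candidate 3: n = (0, -1, 0, -1) → π⊥ ≈ (+0.00000, -1.41421); max(|x|,|y|,|x±y|/√2) = 1.41421 > 1.2 ⇒ ∉ W
candidate 4: n = (-2, 2, -1, -2) → π⊥ ≈ (-4.82843, +1.00000); max(|x|,|y|,|x±y|/√2) = 4.82843 > 1.2 ⇒ ∉ W
candidate 5: n = (0, 0, -1, 0) → π⊥ ≈ (+0.00000, +1.00000); max(|x|,|y|,|x±y|/√2) = 1.00000 ≤ 1.2 ⇒ ∈ W
candidate 6: n = (-1, 1, 0, 0) → π⊥ ≈ (-1.70711, +0.70711); max(|x|,|y|,|x±y|/√2) = 1.70711 > 1.2 ⇒ ∉ W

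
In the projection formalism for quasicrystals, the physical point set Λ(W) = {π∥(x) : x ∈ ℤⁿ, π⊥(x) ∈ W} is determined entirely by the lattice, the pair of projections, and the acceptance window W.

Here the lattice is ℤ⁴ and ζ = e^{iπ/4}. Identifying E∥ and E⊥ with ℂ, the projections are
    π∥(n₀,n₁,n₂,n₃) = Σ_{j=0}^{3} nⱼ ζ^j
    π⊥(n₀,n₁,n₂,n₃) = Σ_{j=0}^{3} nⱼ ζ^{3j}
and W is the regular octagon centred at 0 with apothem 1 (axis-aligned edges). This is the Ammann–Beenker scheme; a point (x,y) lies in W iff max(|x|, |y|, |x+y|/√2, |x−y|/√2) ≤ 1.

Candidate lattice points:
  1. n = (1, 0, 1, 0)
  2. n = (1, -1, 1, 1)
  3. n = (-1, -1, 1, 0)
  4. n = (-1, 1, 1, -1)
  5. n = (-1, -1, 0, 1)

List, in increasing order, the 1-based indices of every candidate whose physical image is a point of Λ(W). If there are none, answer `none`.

5

With ζ = e^{iπ/4} the internal vectors are ζ^0,ζ^3,ζ^6,ζ^9.
#1 (1, 0, 1, 0): internal (1.000000, -1.000000); octagon support 1.414214 vs apothem 1 → ∉ W
#2 (1, -1, 1, 1): internal (2.414214, -1.000000); octagon support 2.414214 vs apothem 1 → ∉ W
#3 (-1, -1, 1, 0): internal (-0.292893, -1.707107); octagon support 1.707107 vs apothem 1 → ∉ W
#4 (-1, 1, 1, -1): internal (-2.414214, -1.000000); octagon support 2.414214 vs apothem 1 → ∉ W
#5 (-1, -1, 0, 1): internal (0.414214, 0.000000); octagon support 0.414214 vs apothem 1 → ∈ W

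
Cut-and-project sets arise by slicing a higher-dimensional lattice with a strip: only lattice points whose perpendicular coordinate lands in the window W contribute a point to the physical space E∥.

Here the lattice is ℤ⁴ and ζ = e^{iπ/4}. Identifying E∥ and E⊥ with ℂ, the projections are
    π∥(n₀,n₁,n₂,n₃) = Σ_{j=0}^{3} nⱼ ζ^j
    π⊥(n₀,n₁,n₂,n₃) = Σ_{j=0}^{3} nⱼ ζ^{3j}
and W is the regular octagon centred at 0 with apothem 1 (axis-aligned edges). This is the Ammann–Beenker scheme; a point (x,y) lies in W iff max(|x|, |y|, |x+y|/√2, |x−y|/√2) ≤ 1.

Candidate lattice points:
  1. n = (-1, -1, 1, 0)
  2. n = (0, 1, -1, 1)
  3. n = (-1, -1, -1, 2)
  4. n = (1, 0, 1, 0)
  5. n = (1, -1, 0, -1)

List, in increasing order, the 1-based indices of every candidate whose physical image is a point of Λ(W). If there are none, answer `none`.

none

π⊥(n) = n₀ + n₁ζ³ + n₂ζ⁶ + n₃ζ⁹ where ζ = e^{iπ/4}.
candidate 1: n = (-1, -1, 1, 0) → π⊥ ≈ (-0.292893, -1.707107); max(|x|,|y|,|x±y|/√2) = 1.707107 > 1 ⇒ ∉ W
candidate 2: n = (0, 1, -1, 1) → π⊥ ≈ (+0.000000, +2.414214); max(|x|,|y|,|x±y|/√2) = 2.414214 > 1 ⇒ ∉ W
candidate 3: n = (-1, -1, -1, 2) → π⊥ ≈ (+1.121320, +1.707107); max(|x|,|y|,|x±y|/√2) = 2.000000 > 1 ⇒ ∉ W
candidate 4: n = (1, 0, 1, 0) → π⊥ ≈ (+1.000000, -1.000000); max(|x|,|y|,|x±y|/√2) = 1.414214 > 1 ⇒ ∉ W
candidate 5: n = (1, -1, 0, -1) → π⊥ ≈ (+1.000000, -1.414214); max(|x|,|y|,|x±y|/√2) = 1.707107 > 1 ⇒ ∉ W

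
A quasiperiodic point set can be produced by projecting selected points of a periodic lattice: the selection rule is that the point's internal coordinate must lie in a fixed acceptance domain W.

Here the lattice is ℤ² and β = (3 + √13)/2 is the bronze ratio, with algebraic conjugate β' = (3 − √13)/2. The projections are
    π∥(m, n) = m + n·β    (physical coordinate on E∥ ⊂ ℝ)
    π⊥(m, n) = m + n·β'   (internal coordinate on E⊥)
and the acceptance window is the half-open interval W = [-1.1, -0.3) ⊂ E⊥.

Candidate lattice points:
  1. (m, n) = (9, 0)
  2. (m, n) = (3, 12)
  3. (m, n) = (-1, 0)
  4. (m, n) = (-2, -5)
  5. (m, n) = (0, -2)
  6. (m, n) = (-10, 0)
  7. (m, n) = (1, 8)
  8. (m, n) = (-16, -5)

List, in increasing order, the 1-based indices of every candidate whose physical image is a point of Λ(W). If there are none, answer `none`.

β' = (3−√13)/2 ≈ -0.302776.
candidate 1: (m,n)=(9,0) → π∥ = 9+0·β ≈ 9.000000, π⊥ = 9+0·β' ≈ 9.000000 ∉ [-1.1, -0.3) ⇒ out
candidate 2: (m,n)=(3,12) → π∥ = 3+12·β ≈ 42.633308, π⊥ = 3+12·β' ≈ -0.633308 ∈ [-1.1, -0.3) ⇒ IN Λ
candidate 3: (m,n)=(-1,0) → π∥ = -1+0·β ≈ -1.000000, π⊥ = -1+0·β' ≈ -1.000000 ∈ [-1.1, -0.3) ⇒ IN Λ
candidate 4: (m,n)=(-2,-5) → π∥ = -2-5·β ≈ -18.513878, π⊥ = -2-5·β' ≈ -0.486122 ∈ [-1.1, -0.3) ⇒ IN Λ
candidate 5: (m,n)=(0,-2) → π∥ = 0-2·β ≈ -6.605551, π⊥ = 0-2·β' ≈ 0.605551 ∉ [-1.1, -0.3) ⇒ out
candidate 6: (m,n)=(-10,0) → π∥ = -10+0·β ≈ -10.000000, π⊥ = -10+0·β' ≈ -10.000000 ∉ [-1.1, -0.3) ⇒ out
candidate 7: (m,n)=(1,8) → π∥ = 1+8·β ≈ 27.422205, π⊥ = 1+8·β' ≈ -1.422205 ∉ [-1.1, -0.3) ⇒ out
candidate 8: (m,n)=(-16,-5) → π∥ = -16-5·β ≈ -32.513878, π⊥ = -16-5·β' ≈ -14.486122 ∉ [-1.1, -0.3) ⇒ out

2, 3, 4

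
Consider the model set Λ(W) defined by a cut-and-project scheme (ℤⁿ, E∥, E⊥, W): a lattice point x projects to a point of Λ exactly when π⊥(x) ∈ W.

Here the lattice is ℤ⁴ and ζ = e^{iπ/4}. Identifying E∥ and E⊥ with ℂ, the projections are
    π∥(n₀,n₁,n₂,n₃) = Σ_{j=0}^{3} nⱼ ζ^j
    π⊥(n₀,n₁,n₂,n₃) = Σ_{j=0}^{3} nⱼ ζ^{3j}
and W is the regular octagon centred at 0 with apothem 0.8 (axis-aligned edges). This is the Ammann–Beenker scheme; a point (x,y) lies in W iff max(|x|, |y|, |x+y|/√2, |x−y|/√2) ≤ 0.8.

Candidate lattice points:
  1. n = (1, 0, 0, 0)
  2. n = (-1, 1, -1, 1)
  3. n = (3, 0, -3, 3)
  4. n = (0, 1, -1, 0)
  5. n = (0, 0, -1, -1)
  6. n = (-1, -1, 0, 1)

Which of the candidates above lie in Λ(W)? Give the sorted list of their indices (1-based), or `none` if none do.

5, 6

With ζ = e^{iπ/4} the internal vectors are ζ^0,ζ^3,ζ^6,ζ^9.
candidate 1: n = (1, 0, 0, 0) → π⊥ ≈ (+1.00000, +0.00000); max(|x|,|y|,|x±y|/√2) = 1.00000 > 0.8 ⇒ ∉ W
candidate 2: n = (-1, 1, -1, 1) → π⊥ ≈ (-1.00000, +2.41421); max(|x|,|y|,|x±y|/√2) = 2.41421 > 0.8 ⇒ ∉ W
candidate 3: n = (3, 0, -3, 3) → π⊥ ≈ (+5.12132, +5.12132); max(|x|,|y|,|x±y|/√2) = 7.24264 > 0.8 ⇒ ∉ W
candidate 4: n = (0, 1, -1, 0) → π⊥ ≈ (-0.70711, +1.70711); max(|x|,|y|,|x±y|/√2) = 1.70711 > 0.8 ⇒ ∉ W
candidate 5: n = (0, 0, -1, -1) → π⊥ ≈ (-0.70711, +0.29289); max(|x|,|y|,|x±y|/√2) = 0.70711 ≤ 0.8 ⇒ ∈ W
candidate 6: n = (-1, -1, 0, 1) → π⊥ ≈ (+0.41421, +0.00000); max(|x|,|y|,|x±y|/√2) = 0.41421 ≤ 0.8 ⇒ ∈ W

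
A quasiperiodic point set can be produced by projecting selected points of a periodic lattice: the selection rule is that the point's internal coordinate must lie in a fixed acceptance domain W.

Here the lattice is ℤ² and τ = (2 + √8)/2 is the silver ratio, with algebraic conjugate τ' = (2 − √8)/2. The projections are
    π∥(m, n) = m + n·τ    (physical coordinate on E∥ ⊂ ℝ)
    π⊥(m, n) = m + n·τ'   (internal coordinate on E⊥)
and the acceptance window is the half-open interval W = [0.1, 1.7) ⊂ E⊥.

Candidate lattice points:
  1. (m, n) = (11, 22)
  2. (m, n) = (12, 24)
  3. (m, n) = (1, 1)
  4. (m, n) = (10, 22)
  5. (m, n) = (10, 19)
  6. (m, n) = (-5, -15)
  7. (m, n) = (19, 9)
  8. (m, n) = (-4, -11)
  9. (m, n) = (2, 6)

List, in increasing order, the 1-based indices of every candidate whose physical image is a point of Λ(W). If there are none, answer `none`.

3, 4, 6, 8

Compute τ' = (2−√8)/2 = -0.4142, so π⊥(m,n) = m -0.4142·n.
#1 (11,22): internal coord 11 + (22)·τ' = +1.8873; +1.8873 ∉ [0.1, 1.7) → out
#2 (12,24): internal coord 12 + (24)·τ' = +2.0589; +2.0589 ∉ [0.1, 1.7) → out
#3 (1,1): internal coord 1 + (1)·τ' = +0.5858; +0.5858 ∈ [0.1, 1.7) → IN Λ
#4 (10,22): internal coord 10 + (22)·τ' = +0.8873; +0.8873 ∈ [0.1, 1.7) → IN Λ
#5 (10,19): internal coord 10 + (19)·τ' = +2.1299; +2.1299 ∉ [0.1, 1.7) → out
#6 (-5,-15): internal coord -5 + (-15)·τ' = +1.2132; +1.2132 ∈ [0.1, 1.7) → IN Λ
#7 (19,9): internal coord 19 + (9)·τ' = +15.2721; +15.2721 ∉ [0.1, 1.7) → out
#8 (-4,-11): internal coord -4 + (-11)·τ' = +0.5563; +0.5563 ∈ [0.1, 1.7) → IN Λ
#9 (2,6): internal coord 2 + (6)·τ' = -0.4853; -0.4853 ∉ [0.1, 1.7) → out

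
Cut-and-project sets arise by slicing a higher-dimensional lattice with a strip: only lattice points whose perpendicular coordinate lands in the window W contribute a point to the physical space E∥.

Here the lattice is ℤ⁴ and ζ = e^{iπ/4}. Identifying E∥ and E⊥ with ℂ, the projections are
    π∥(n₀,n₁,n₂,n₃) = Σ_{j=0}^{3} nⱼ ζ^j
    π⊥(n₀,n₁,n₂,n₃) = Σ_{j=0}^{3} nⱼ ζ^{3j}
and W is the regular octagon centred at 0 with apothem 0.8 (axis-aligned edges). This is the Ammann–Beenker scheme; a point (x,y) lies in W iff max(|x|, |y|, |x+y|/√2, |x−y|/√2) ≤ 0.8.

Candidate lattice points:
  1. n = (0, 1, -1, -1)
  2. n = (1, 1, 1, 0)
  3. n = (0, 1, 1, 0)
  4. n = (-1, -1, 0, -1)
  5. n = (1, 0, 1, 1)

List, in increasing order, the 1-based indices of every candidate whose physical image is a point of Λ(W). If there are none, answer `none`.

2, 3

π⊥(n) = n₀ + n₁ζ³ + n₂ζ⁶ + n₃ζ⁹ where ζ = e^{iπ/4}.
#1 (0, 1, -1, -1): internal (-1.414214, 1.000000); octagon support 1.707107 vs apothem 0.8 → ∉ W
#2 (1, 1, 1, 0): internal (0.292893, -0.292893); octagon support 0.414214 vs apothem 0.8 → ∈ W
#3 (0, 1, 1, 0): internal (-0.707107, -0.292893); octagon support 0.707107 vs apothem 0.8 → ∈ W
#4 (-1, -1, 0, -1): internal (-1.000000, -1.414214); octagon support 1.707107 vs apothem 0.8 → ∉ W
#5 (1, 0, 1, 1): internal (1.707107, -0.292893); octagon support 1.707107 vs apothem 0.8 → ∉ W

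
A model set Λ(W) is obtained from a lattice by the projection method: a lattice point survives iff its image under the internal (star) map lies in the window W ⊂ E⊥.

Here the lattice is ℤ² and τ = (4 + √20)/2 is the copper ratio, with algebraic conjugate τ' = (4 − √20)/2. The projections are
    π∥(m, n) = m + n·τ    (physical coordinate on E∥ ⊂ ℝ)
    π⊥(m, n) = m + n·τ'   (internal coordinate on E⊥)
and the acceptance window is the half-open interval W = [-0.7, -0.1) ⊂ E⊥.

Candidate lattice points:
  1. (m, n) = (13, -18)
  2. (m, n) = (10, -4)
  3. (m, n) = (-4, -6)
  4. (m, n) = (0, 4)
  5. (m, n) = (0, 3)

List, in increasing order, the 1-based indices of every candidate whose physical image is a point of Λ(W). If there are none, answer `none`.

Compute τ' = (4−√20)/2 = -0.236068, so π⊥(m,n) = m -0.236068·n.
candidate 1: (m,n)=(13,-18) → π∥ = 13-18·τ ≈ -63.249224, π⊥ = 13-18·τ' ≈ 17.249224 ∉ [-0.7, -0.1) ⇒ out
candidate 2: (m,n)=(10,-4) → π∥ = 10-4·τ ≈ -6.944272, π⊥ = 10-4·τ' ≈ 10.944272 ∉ [-0.7, -0.1) ⇒ out
candidate 3: (m,n)=(-4,-6) → π∥ = -4-6·τ ≈ -29.416408, π⊥ = -4-6·τ' ≈ -2.583592 ∉ [-0.7, -0.1) ⇒ out
candidate 4: (m,n)=(0,4) → π∥ = 0+4·τ ≈ 16.944272, π⊥ = 0+4·τ' ≈ -0.944272 ∉ [-0.7, -0.1) ⇒ out
candidate 5: (m,n)=(0,3) → π∥ = 0+3·τ ≈ 12.708204, π⊥ = 0+3·τ' ≈ -0.708204 ∉ [-0.7, -0.1) ⇒ out

none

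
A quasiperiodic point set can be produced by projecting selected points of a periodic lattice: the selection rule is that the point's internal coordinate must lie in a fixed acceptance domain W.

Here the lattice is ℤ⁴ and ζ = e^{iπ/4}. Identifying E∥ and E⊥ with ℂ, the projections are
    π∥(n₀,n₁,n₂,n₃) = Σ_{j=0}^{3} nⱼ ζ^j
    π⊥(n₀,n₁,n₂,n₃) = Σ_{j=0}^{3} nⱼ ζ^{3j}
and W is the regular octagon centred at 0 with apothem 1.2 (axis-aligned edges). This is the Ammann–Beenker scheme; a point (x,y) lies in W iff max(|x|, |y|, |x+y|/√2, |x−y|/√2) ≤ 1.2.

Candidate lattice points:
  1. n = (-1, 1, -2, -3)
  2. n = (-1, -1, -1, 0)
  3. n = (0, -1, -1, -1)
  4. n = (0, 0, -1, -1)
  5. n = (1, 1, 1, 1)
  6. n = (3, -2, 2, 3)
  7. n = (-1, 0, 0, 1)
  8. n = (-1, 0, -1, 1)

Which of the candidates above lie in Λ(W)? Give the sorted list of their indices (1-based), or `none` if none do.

2, 3, 4, 5, 7

π⊥(n) = n₀ + n₁ζ³ + n₂ζ⁶ + n₃ζ⁹ where ζ = e^{iπ/4}.
candidate 1: n = (-1, 1, -2, -3) → π⊥ ≈ (-3.8284, +0.5858); max(|x|,|y|,|x±y|/√2) = 3.8284 > 1.2 ⇒ ∉ W
candidate 2: n = (-1, -1, -1, 0) → π⊥ ≈ (-0.2929, +0.2929); max(|x|,|y|,|x±y|/√2) = 0.4142 ≤ 1.2 ⇒ ∈ W
candidate 3: n = (0, -1, -1, -1) → π⊥ ≈ (+0.0000, -0.4142); max(|x|,|y|,|x±y|/√2) = 0.4142 ≤ 1.2 ⇒ ∈ W
candidate 4: n = (0, 0, -1, -1) → π⊥ ≈ (-0.7071, +0.2929); max(|x|,|y|,|x±y|/√2) = 0.7071 ≤ 1.2 ⇒ ∈ W
candidate 5: n = (1, 1, 1, 1) → π⊥ ≈ (+1.0000, +0.4142); max(|x|,|y|,|x±y|/√2) = 1.0000 ≤ 1.2 ⇒ ∈ W
candidate 6: n = (3, -2, 2, 3) → π⊥ ≈ (+6.5355, -1.2929); max(|x|,|y|,|x±y|/√2) = 6.5355 > 1.2 ⇒ ∉ W
candidate 7: n = (-1, 0, 0, 1) → π⊥ ≈ (-0.2929, +0.7071); max(|x|,|y|,|x±y|/√2) = 0.7071 ≤ 1.2 ⇒ ∈ W
candidate 8: n = (-1, 0, -1, 1) → π⊥ ≈ (-0.2929, +1.7071); max(|x|,|y|,|x±y|/√2) = 1.7071 > 1.2 ⇒ ∉ W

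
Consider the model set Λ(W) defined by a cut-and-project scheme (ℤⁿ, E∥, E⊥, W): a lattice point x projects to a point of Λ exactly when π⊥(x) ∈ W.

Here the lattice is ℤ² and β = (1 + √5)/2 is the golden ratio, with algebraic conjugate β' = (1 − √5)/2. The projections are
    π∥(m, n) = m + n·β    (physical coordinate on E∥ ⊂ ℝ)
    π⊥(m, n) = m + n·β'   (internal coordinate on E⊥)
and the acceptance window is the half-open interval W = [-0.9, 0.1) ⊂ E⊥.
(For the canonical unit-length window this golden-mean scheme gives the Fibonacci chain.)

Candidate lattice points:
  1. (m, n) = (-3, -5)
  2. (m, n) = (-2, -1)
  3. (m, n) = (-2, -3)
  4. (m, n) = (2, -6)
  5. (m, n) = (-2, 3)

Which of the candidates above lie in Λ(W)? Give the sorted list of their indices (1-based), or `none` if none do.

Numerically β ≈ 1.61803 and β' = −1/β ≈ -0.61803.
[1] lift (-3,-5): star map gives 0.09017; window check -0.9 ≤ 0.09017 < 0.1 is true → IN Λ
[2] lift (-2,-1): star map gives -1.38197; window check -0.9 ≤ -1.38197 < 0.1 is false → out
[3] lift (-2,-3): star map gives -0.14590; window check -0.9 ≤ -0.14590 < 0.1 is true → IN Λ
[4] lift (2,-6): star map gives 5.70820; window check -0.9 ≤ 5.70820 < 0.1 is false → out
[5] lift (-2,3): star map gives -3.85410; window check -0.9 ≤ -3.85410 < 0.1 is false → out

1, 3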